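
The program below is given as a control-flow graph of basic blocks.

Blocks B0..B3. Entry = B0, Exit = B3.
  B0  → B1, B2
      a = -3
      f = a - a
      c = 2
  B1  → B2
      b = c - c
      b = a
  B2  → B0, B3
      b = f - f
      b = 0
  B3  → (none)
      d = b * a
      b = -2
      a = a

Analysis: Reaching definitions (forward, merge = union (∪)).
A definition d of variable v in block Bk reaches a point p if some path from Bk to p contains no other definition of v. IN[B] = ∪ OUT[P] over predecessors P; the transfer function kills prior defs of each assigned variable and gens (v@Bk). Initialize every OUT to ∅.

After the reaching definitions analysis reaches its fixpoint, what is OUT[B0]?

Per-block solution:
  B0:   IN={a@B0, b@B2, c@B0, f@B0}   OUT={a@B0, b@B2, c@B0, f@B0}
  B1:   IN={a@B0, b@B2, c@B0, f@B0}   OUT={a@B0, b@B1, c@B0, f@B0}
  B2:   IN={a@B0, b@B1, b@B2, c@B0, f@B0}   OUT={a@B0, b@B2, c@B0, f@B0}
  B3:   IN={a@B0, b@B2, c@B0, f@B0}   OUT={a@B3, b@B3, c@B0, d@B3, f@B0}

Merge at B0 (entry node, so the boundary value {} is joined with the incoming edge(s)): IN[B0] = {} ⊔ OUT[B2] = {a@B0, b@B2, c@B0, f@B0}
Applying B0's transfer function to that IN value gives OUT[B0] (row B0 above).

Answer: {a@B0, b@B2, c@B0, f@B0}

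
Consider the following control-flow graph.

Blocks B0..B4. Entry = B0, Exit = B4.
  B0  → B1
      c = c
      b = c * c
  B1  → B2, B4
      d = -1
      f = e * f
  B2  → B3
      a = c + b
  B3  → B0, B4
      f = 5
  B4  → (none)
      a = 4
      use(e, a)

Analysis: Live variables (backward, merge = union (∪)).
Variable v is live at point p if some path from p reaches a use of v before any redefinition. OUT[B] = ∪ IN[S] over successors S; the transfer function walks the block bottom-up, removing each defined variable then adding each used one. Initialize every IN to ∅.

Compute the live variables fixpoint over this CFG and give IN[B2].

Per-block solution:
  B0: | IN={c, e, f} | OUT={b, c, e, f}
  B1: | IN={b, c, e, f} | OUT={b, c, e}
  B2: | IN={b, c, e} | OUT={c, e}
  B3: | IN={c, e} | OUT={c, e, f}
  B4: | IN={e} | OUT={}

Merge at B2: OUT[B2] = IN[B3] = {c, e}
Applying B2's transfer function to that OUT value gives IN[B2] (row B2 above).

Answer: {b, c, e}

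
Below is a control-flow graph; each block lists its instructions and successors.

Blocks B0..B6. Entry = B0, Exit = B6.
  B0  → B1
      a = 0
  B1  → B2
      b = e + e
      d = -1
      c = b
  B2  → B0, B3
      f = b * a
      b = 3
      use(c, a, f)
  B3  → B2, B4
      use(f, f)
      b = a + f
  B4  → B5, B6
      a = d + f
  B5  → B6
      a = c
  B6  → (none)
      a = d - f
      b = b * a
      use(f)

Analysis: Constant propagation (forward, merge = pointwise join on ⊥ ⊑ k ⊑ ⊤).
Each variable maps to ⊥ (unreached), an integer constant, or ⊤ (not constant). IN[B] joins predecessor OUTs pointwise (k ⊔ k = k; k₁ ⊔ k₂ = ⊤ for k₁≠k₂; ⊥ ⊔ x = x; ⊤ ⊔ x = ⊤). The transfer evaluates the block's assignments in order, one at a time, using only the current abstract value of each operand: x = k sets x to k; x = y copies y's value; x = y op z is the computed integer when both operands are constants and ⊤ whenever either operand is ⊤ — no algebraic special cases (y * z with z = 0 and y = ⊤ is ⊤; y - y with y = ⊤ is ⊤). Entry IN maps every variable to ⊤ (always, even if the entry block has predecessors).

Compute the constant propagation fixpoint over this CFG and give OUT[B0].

Answer: {a: 0, b: ⊤, c: ⊤, d: ⊤, e: ⊤, f: ⊤}

Derivation:
Per-block solution:
  B0:  IN=(all ⊤)  OUT={a:0; rest ⊤}
  B1:  IN={a:0; rest ⊤}  OUT={a:0, d:-1; rest ⊤}
  B2:  IN={a:0, d:-1; rest ⊤}  OUT={a:0, b:3, d:-1; rest ⊤}
  B3:  IN={a:0, b:3, d:-1; rest ⊤}  OUT={a:0, d:-1; rest ⊤}
  B4:  IN={a:0, d:-1; rest ⊤}  OUT={d:-1; rest ⊤}
  B5:  IN={d:-1; rest ⊤}  OUT={d:-1; rest ⊤}
  B6:  IN={d:-1; rest ⊤}  OUT={d:-1; rest ⊤}

Merge at B0 (entry node, so the boundary value (all ⊤) is joined with the incoming edge(s)): IN[B0] = (all ⊤) ⊔ OUT[B2] = {a: ⊤, b: ⊤, c: ⊤, d: ⊤, e: ⊤, f: ⊤}
Applying B0's transfer function to that IN value gives OUT[B0] (row B0 above).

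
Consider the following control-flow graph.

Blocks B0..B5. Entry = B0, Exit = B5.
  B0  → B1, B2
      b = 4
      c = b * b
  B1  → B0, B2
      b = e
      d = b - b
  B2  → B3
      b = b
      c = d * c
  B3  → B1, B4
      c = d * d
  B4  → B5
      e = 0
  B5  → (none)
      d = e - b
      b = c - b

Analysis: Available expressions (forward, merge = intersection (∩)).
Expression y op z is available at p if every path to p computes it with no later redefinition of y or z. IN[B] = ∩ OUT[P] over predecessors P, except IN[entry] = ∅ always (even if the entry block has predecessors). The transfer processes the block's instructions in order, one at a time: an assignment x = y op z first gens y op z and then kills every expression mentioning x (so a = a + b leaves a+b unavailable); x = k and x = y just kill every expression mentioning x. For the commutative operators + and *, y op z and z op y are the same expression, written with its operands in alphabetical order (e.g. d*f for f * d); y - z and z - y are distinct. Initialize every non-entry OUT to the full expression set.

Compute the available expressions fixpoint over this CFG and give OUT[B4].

Answer: {d*d}

Trace:
Fixpoint table:
  B0:  IN={}  OUT={b*b}
  B1:  IN={}  OUT={b-b}
  B2:  IN={}  OUT={}
  B3:  IN={}  OUT={d*d}
  B4:  IN={d*d}  OUT={d*d}
  B5:  IN={d*d}  OUT={}

Merge at B4: IN[B4] = OUT[B3] = {d*d}
Applying B4's transfer function to that IN value gives OUT[B4] (row B4 above).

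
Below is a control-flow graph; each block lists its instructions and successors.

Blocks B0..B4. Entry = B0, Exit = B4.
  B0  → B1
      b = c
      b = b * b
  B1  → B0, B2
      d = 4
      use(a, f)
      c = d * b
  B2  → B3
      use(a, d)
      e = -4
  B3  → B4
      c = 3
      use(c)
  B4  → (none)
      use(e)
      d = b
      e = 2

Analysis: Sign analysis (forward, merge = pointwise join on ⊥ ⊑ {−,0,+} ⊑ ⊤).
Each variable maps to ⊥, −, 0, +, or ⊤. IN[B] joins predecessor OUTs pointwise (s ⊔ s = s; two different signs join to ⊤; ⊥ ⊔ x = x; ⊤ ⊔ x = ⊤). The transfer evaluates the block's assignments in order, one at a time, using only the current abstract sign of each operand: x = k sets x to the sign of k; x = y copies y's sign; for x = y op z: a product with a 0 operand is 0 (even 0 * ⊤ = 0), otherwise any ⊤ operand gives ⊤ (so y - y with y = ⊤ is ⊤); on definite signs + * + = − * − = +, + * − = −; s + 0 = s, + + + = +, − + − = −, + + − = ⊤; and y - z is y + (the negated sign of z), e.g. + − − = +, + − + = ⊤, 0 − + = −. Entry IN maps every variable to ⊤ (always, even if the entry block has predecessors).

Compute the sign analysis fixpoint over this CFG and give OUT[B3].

Fixpoint table:
  B0:   IN=(all ⊤)   OUT=(all ⊤)
  B1:   IN=(all ⊤)   OUT={d:+; rest ⊤}
  B2:   IN={d:+; rest ⊤}   OUT={d:+, e:-; rest ⊤}
  B3:   IN={d:+, e:-; rest ⊤}   OUT={c:+, d:+, e:-; rest ⊤}
  B4:   IN={c:+, d:+, e:-; rest ⊤}   OUT={c:+, e:+; rest ⊤}

Merge at B3: IN[B3] = OUT[B2] = {a: ⊤, b: ⊤, c: ⊤, d: +, e: -, f: ⊤}
Applying B3's transfer function to that IN value gives OUT[B3] (row B3 above).

Answer: {a: ⊤, b: ⊤, c: +, d: +, e: -, f: ⊤}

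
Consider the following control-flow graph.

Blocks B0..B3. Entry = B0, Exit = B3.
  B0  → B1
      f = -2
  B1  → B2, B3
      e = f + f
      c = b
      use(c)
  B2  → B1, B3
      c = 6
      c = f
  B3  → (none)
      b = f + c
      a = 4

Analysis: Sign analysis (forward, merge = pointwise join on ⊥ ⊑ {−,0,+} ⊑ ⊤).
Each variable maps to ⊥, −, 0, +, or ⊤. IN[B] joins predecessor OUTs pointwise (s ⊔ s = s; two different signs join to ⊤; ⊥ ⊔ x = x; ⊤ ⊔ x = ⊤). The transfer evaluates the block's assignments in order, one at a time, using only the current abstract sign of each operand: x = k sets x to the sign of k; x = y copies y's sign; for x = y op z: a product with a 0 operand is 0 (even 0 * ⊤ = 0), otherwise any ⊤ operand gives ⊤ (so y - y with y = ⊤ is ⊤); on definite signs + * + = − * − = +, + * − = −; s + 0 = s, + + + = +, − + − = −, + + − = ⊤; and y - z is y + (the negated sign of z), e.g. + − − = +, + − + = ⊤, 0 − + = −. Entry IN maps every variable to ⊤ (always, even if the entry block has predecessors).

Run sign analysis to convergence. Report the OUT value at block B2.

Fixpoint table:
  B0:  IN=(all ⊤)  OUT={f:-; rest ⊤}
  B1:  IN={f:-; rest ⊤}  OUT={e:-, f:-; rest ⊤}
  B2:  IN={e:-, f:-; rest ⊤}  OUT={c:-, e:-, f:-; rest ⊤}
  B3:  IN={e:-, f:-; rest ⊤}  OUT={a:+, e:-, f:-; rest ⊤}

Merge at B2: IN[B2] = OUT[B1] = {a: ⊤, b: ⊤, c: ⊤, d: ⊤, e: -, f: -}
Applying B2's transfer function to that IN value gives OUT[B2] (row B2 above).

Answer: {a: ⊤, b: ⊤, c: -, d: ⊤, e: -, f: -}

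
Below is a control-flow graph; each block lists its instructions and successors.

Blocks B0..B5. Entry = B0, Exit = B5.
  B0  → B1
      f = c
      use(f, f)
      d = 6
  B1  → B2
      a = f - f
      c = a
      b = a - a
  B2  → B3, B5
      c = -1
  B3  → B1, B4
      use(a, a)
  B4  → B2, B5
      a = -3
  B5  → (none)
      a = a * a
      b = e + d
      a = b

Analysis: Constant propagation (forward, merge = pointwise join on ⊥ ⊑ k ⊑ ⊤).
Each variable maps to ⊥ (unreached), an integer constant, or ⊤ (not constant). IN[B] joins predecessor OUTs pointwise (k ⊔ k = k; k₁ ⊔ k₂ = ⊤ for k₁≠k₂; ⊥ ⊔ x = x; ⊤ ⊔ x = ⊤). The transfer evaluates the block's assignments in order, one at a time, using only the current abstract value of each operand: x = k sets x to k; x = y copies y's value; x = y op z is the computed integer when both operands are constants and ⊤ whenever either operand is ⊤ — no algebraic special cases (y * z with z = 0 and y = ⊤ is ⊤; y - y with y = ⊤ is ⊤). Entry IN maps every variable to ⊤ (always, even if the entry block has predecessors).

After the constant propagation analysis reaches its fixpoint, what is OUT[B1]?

Answer: {a: ⊤, b: ⊤, c: ⊤, d: 6, e: ⊤, f: ⊤}

Trace:
Fixpoint table:
  B0:  IN=(all ⊤)  OUT={d:6; rest ⊤}
  B1:  IN={d:6; rest ⊤}  OUT={d:6; rest ⊤}
  B2:  IN={d:6; rest ⊤}  OUT={c:-1, d:6; rest ⊤}
  B3:  IN={c:-1, d:6; rest ⊤}  OUT={c:-1, d:6; rest ⊤}
  B4:  IN={c:-1, d:6; rest ⊤}  OUT={a:-3, c:-1, d:6; rest ⊤}
  B5:  IN={c:-1, d:6; rest ⊤}  OUT={c:-1, d:6; rest ⊤}

Merge at B1: IN[B1] = OUT[B0] ⊔ OUT[B3] = {a: ⊤, b: ⊤, c: ⊤, d: 6, e: ⊤, f: ⊤}
Applying B1's transfer function to that IN value gives OUT[B1] (row B1 above).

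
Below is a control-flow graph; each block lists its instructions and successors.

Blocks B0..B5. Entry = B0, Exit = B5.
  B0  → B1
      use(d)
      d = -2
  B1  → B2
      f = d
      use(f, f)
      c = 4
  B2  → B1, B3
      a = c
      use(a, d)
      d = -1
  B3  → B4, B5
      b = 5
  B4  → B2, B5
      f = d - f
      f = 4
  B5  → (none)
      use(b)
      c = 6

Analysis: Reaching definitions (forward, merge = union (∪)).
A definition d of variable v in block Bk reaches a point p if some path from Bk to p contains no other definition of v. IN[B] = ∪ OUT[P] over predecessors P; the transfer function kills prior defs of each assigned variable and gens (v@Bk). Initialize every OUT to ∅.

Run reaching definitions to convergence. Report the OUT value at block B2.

Fixpoint table:
  B0:  IN={}  OUT={d@B0}
  B1:  IN={a@B2, b@B3, c@B1, d@B0, d@B2, f@B1, f@B4}  OUT={a@B2, b@B3, c@B1, d@B0, d@B2, f@B1}
  B2:  IN={a@B2, b@B3, c@B1, d@B0, d@B2, f@B1, f@B4}  OUT={a@B2, b@B3, c@B1, d@B2, f@B1, f@B4}
  B3:  IN={a@B2, b@B3, c@B1, d@B2, f@B1, f@B4}  OUT={a@B2, b@B3, c@B1, d@B2, f@B1, f@B4}
  B4:  IN={a@B2, b@B3, c@B1, d@B2, f@B1, f@B4}  OUT={a@B2, b@B3, c@B1, d@B2, f@B4}
  B5:  IN={a@B2, b@B3, c@B1, d@B2, f@B1, f@B4}  OUT={a@B2, b@B3, c@B5, d@B2, f@B1, f@B4}

Merge at B2: IN[B2] = OUT[B1] ⊔ OUT[B4] = {a@B2, b@B3, c@B1, d@B0, d@B2, f@B1, f@B4}
Applying B2's transfer function to that IN value gives OUT[B2] (row B2 above).

Answer: {a@B2, b@B3, c@B1, d@B2, f@B1, f@B4}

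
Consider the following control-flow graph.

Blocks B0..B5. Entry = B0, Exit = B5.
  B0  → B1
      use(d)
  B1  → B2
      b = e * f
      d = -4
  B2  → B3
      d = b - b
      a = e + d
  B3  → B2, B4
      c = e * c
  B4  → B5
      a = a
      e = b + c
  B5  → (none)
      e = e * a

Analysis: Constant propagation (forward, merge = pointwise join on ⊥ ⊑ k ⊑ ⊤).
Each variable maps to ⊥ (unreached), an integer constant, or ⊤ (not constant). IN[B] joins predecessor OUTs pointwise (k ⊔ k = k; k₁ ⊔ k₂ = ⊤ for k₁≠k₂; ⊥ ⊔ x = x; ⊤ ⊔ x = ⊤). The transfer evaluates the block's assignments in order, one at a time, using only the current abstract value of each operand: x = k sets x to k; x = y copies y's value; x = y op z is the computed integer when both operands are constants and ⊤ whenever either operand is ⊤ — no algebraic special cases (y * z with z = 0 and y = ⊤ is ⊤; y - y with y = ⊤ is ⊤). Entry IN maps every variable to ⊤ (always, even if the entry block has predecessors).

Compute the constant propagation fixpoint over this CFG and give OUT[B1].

Fixpoint table:
  B0:  IN=(all ⊤)  OUT=(all ⊤)
  B1:  IN=(all ⊤)  OUT={d:-4; rest ⊤}
  B2:  IN=(all ⊤)  OUT=(all ⊤)
  B3:  IN=(all ⊤)  OUT=(all ⊤)
  B4:  IN=(all ⊤)  OUT=(all ⊤)
  B5:  IN=(all ⊤)  OUT=(all ⊤)

Merge at B1: IN[B1] = OUT[B0] = {a: ⊤, b: ⊤, c: ⊤, d: ⊤, e: ⊤, f: ⊤}
Applying B1's transfer function to that IN value gives OUT[B1] (row B1 above).

Answer: {a: ⊤, b: ⊤, c: ⊤, d: -4, e: ⊤, f: ⊤}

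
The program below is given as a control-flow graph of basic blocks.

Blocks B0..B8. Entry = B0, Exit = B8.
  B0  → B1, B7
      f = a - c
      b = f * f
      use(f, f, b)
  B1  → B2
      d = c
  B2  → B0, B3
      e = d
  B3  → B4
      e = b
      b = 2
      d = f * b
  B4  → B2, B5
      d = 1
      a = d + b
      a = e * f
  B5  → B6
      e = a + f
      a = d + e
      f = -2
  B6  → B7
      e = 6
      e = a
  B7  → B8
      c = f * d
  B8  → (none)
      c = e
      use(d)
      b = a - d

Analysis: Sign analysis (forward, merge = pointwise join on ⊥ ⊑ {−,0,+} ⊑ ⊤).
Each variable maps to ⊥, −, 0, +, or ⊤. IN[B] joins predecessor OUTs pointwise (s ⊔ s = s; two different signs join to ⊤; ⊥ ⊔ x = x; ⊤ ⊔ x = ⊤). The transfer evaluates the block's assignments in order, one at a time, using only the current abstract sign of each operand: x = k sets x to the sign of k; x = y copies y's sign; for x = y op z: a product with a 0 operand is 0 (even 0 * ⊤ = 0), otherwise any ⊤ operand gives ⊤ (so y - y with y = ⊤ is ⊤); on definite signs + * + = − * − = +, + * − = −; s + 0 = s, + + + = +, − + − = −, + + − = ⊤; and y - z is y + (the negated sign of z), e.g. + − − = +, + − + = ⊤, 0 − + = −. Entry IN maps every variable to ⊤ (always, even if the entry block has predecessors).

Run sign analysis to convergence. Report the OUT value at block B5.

Answer: {a: ⊤, b: +, c: ⊤, d: +, e: ⊤, f: -}

Derivation:
Per-block solution:
  B0: | IN=(all ⊤) | OUT=(all ⊤)
  B1: | IN=(all ⊤) | OUT=(all ⊤)
  B2: | IN=(all ⊤) | OUT=(all ⊤)
  B3: | IN=(all ⊤) | OUT={b:+; rest ⊤}
  B4: | IN={b:+; rest ⊤} | OUT={b:+, d:+; rest ⊤}
  B5: | IN={b:+, d:+; rest ⊤} | OUT={b:+, d:+, f:-; rest ⊤}
  B6: | IN={b:+, d:+, f:-; rest ⊤} | OUT={b:+, d:+, f:-; rest ⊤}
  B7: | IN=(all ⊤) | OUT=(all ⊤)
  B8: | IN=(all ⊤) | OUT=(all ⊤)

Merge at B5: IN[B5] = OUT[B4] = {a: ⊤, b: +, c: ⊤, d: +, e: ⊤, f: ⊤}
Applying B5's transfer function to that IN value gives OUT[B5] (row B5 above).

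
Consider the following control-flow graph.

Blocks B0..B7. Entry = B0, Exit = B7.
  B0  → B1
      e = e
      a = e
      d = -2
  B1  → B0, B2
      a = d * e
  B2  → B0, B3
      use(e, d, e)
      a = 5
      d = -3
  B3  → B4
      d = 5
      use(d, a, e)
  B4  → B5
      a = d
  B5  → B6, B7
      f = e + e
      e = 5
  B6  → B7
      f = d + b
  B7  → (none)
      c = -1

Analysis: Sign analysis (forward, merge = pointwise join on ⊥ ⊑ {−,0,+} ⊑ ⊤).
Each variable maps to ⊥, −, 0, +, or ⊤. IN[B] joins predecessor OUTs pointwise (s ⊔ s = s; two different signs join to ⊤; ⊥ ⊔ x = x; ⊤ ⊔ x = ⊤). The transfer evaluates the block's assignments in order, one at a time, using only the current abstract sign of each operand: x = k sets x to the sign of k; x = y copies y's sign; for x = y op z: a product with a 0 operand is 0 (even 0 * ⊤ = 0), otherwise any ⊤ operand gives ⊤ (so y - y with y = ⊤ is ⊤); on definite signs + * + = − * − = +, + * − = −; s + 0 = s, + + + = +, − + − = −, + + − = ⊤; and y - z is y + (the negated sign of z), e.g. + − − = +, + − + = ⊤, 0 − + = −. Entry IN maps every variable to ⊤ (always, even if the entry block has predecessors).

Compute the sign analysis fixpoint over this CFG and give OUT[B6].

Answer: {a: +, b: ⊤, c: ⊤, d: +, e: +, f: ⊤}

Working:
Fixpoint table:
  B0: | IN=(all ⊤) | OUT={d:-; rest ⊤}
  B1: | IN={d:-; rest ⊤} | OUT={d:-; rest ⊤}
  B2: | IN={d:-; rest ⊤} | OUT={a:+, d:-; rest ⊤}
  B3: | IN={a:+, d:-; rest ⊤} | OUT={a:+, d:+; rest ⊤}
  B4: | IN={a:+, d:+; rest ⊤} | OUT={a:+, d:+; rest ⊤}
  B5: | IN={a:+, d:+; rest ⊤} | OUT={a:+, d:+, e:+; rest ⊤}
  B6: | IN={a:+, d:+, e:+; rest ⊤} | OUT={a:+, d:+, e:+; rest ⊤}
  B7: | IN={a:+, d:+, e:+; rest ⊤} | OUT={a:+, c:-, d:+, e:+; rest ⊤}

Merge at B6: IN[B6] = OUT[B5] = {a: +, b: ⊤, c: ⊤, d: +, e: +, f: ⊤}
Applying B6's transfer function to that IN value gives OUT[B6] (row B6 above).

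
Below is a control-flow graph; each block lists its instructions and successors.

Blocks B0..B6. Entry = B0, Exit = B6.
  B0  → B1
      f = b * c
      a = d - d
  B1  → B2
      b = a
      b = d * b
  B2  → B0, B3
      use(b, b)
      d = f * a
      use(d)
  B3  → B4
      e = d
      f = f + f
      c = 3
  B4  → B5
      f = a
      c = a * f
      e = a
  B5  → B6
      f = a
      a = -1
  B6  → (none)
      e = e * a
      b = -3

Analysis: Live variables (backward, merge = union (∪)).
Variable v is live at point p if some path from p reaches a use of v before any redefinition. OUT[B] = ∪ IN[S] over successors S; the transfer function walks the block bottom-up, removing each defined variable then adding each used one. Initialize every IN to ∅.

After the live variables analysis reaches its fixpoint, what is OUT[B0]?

Converged values:
  B0:   IN={b, c, d}   OUT={a, c, d, f}
  B1:   IN={a, c, d, f}   OUT={a, b, c, f}
  B2:   IN={a, b, c, f}   OUT={a, b, c, d, f}
  B3:   IN={a, d, f}   OUT={a}
  B4:   IN={a}   OUT={a, e}
  B5:   IN={a, e}   OUT={a, e}
  B6:   IN={a, e}   OUT={}

Merge at B0: OUT[B0] = IN[B1] = {a, c, d, f}

Answer: {a, c, d, f}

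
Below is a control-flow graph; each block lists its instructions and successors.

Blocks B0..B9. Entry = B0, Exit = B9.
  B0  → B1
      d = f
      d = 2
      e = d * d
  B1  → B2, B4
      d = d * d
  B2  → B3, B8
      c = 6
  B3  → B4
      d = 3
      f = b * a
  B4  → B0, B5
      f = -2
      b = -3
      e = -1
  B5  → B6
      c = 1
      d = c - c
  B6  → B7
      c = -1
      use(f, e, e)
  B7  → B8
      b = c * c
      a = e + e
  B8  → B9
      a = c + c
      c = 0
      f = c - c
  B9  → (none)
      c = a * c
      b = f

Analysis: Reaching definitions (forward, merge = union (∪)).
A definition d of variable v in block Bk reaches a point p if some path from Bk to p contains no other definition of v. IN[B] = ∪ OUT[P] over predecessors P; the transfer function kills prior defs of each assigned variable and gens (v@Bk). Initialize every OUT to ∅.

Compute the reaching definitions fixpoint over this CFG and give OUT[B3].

Fixpoint table:
  B0: | IN={b@B4, c@B2, d@B1, d@B3, e@B4, f@B4} | OUT={b@B4, c@B2, d@B0, e@B0, f@B4}
  B1: | IN={b@B4, c@B2, d@B0, e@B0, f@B4} | OUT={b@B4, c@B2, d@B1, e@B0, f@B4}
  B2: | IN={b@B4, c@B2, d@B1, e@B0, f@B4} | OUT={b@B4, c@B2, d@B1, e@B0, f@B4}
  B3: | IN={b@B4, c@B2, d@B1, e@B0, f@B4} | OUT={b@B4, c@B2, d@B3, e@B0, f@B3}
  B4: | IN={b@B4, c@B2, d@B1, d@B3, e@B0, f@B3, f@B4} | OUT={b@B4, c@B2, d@B1, d@B3, e@B4, f@B4}
  B5: | IN={b@B4, c@B2, d@B1, d@B3, e@B4, f@B4} | OUT={b@B4, c@B5, d@B5, e@B4, f@B4}
  B6: | IN={b@B4, c@B5, d@B5, e@B4, f@B4} | OUT={b@B4, c@B6, d@B5, e@B4, f@B4}
  B7: | IN={b@B4, c@B6, d@B5, e@B4, f@B4} | OUT={a@B7, b@B7, c@B6, d@B5, e@B4, f@B4}
  B8: | IN={a@B7, b@B4, b@B7, c@B2, c@B6, d@B1, d@B5, e@B0, e@B4, f@B4} | OUT={a@B8, b@B4, b@B7, c@B8, d@B1, d@B5, e@B0, e@B4, f@B8}
  B9: | IN={a@B8, b@B4, b@B7, c@B8, d@B1, d@B5, e@B0, e@B4, f@B8} | OUT={a@B8, b@B9, c@B9, d@B1, d@B5, e@B0, e@B4, f@B8}

Merge at B3: IN[B3] = OUT[B2] = {b@B4, c@B2, d@B1, e@B0, f@B4}
Applying B3's transfer function to that IN value gives OUT[B3] (row B3 above).

Answer: {b@B4, c@B2, d@B3, e@B0, f@B3}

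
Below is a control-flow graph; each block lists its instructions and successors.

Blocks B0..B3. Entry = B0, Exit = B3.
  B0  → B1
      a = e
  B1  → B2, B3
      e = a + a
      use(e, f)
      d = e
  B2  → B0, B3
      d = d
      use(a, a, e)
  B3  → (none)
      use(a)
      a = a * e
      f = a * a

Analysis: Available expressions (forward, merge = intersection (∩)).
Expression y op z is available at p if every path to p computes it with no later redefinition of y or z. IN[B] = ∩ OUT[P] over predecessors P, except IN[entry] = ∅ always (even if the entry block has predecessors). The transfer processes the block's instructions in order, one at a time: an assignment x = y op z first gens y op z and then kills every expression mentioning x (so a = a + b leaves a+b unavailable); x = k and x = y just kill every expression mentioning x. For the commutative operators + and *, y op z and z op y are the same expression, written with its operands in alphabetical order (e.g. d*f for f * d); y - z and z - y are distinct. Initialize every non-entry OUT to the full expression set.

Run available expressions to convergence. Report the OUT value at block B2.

Converged values:
  B0: | IN={} | OUT={}
  B1: | IN={} | OUT={a+a}
  B2: | IN={a+a} | OUT={a+a}
  B3: | IN={a+a} | OUT={a*a}

Merge at B2: IN[B2] = OUT[B1] = {a+a}
Applying B2's transfer function to that IN value gives OUT[B2] (row B2 above).

Answer: {a+a}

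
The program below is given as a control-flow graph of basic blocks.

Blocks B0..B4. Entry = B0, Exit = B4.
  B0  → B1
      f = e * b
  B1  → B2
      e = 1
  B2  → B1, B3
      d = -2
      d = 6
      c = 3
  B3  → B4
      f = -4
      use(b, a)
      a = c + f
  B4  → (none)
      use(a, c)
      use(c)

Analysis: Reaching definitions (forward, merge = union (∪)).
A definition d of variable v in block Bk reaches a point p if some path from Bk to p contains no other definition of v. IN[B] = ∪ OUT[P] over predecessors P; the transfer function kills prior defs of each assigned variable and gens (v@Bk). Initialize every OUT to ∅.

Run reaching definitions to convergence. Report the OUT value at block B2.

Answer: {c@B2, d@B2, e@B1, f@B0}

Trace:
Converged values:
  B0: | IN={} | OUT={f@B0}
  B1: | IN={c@B2, d@B2, e@B1, f@B0} | OUT={c@B2, d@B2, e@B1, f@B0}
  B2: | IN={c@B2, d@B2, e@B1, f@B0} | OUT={c@B2, d@B2, e@B1, f@B0}
  B3: | IN={c@B2, d@B2, e@B1, f@B0} | OUT={a@B3, c@B2, d@B2, e@B1, f@B3}
  B4: | IN={a@B3, c@B2, d@B2, e@B1, f@B3} | OUT={a@B3, c@B2, d@B2, e@B1, f@B3}

Merge at B2: IN[B2] = OUT[B1] = {c@B2, d@B2, e@B1, f@B0}
Applying B2's transfer function to that IN value gives OUT[B2] (row B2 above).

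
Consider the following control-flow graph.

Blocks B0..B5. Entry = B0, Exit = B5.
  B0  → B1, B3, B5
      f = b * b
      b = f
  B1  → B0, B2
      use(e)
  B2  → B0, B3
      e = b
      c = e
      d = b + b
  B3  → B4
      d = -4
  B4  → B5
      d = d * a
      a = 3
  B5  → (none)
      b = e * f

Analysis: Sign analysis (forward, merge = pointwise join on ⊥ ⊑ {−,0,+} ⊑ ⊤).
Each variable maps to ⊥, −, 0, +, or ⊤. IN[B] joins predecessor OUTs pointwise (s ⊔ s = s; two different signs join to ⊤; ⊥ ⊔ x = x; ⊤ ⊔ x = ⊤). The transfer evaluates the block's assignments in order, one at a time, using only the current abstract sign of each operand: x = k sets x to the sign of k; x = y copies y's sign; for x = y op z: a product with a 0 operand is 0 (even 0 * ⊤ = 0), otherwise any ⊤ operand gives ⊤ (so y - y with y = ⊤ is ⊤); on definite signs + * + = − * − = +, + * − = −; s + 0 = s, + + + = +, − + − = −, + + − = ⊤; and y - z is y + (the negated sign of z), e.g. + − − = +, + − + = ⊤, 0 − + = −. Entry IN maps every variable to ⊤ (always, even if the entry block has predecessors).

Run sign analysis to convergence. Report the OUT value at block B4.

Fixpoint table:
  B0:   IN=(all ⊤)   OUT=(all ⊤)
  B1:   IN=(all ⊤)   OUT=(all ⊤)
  B2:   IN=(all ⊤)   OUT=(all ⊤)
  B3:   IN=(all ⊤)   OUT={d:-; rest ⊤}
  B4:   IN={d:-; rest ⊤}   OUT={a:+; rest ⊤}
  B5:   IN=(all ⊤)   OUT=(all ⊤)

Merge at B4: IN[B4] = OUT[B3] = {a: ⊤, b: ⊤, c: ⊤, d: -, e: ⊤, f: ⊤}
Applying B4's transfer function to that IN value gives OUT[B4] (row B4 above).

Answer: {a: +, b: ⊤, c: ⊤, d: ⊤, e: ⊤, f: ⊤}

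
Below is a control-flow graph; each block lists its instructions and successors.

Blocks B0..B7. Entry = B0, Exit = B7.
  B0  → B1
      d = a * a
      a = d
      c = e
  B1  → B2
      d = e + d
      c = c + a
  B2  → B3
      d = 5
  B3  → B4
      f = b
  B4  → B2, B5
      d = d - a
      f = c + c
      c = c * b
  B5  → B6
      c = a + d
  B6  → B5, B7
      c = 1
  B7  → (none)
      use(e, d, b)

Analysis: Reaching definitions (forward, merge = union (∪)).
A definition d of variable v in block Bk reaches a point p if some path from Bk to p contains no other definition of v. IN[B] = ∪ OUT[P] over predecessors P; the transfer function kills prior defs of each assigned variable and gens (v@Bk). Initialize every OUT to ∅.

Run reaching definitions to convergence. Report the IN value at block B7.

Per-block solution:
  B0:  IN={}  OUT={a@B0, c@B0, d@B0}
  B1:  IN={a@B0, c@B0, d@B0}  OUT={a@B0, c@B1, d@B1}
  B2:  IN={a@B0, c@B1, c@B4, d@B1, d@B4, f@B4}  OUT={a@B0, c@B1, c@B4, d@B2, f@B4}
  B3:  IN={a@B0, c@B1, c@B4, d@B2, f@B4}  OUT={a@B0, c@B1, c@B4, d@B2, f@B3}
  B4:  IN={a@B0, c@B1, c@B4, d@B2, f@B3}  OUT={a@B0, c@B4, d@B4, f@B4}
  B5:  IN={a@B0, c@B4, c@B6, d@B4, f@B4}  OUT={a@B0, c@B5, d@B4, f@B4}
  B6:  IN={a@B0, c@B5, d@B4, f@B4}  OUT={a@B0, c@B6, d@B4, f@B4}
  B7:  IN={a@B0, c@B6, d@B4, f@B4}  OUT={a@B0, c@B6, d@B4, f@B4}

Merge at B7: IN[B7] = OUT[B6] = {a@B0, c@B6, d@B4, f@B4}

Answer: {a@B0, c@B6, d@B4, f@B4}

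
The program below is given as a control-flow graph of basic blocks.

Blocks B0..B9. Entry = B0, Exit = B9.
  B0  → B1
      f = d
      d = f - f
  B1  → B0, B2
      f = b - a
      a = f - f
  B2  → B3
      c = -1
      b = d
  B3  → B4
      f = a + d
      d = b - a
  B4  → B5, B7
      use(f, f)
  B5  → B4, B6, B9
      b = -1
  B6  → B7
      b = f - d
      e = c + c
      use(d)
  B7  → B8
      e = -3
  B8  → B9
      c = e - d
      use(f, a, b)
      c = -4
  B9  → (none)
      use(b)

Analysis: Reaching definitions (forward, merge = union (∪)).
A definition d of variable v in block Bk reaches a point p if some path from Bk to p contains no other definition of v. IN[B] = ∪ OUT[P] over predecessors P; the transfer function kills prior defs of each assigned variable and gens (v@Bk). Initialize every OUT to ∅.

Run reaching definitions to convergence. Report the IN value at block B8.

Answer: {a@B1, b@B2, b@B5, b@B6, c@B2, d@B3, e@B7, f@B3}

Working:
Per-block solution:
  B0:  IN={a@B1, d@B0, f@B1}  OUT={a@B1, d@B0, f@B0}
  B1:  IN={a@B1, d@B0, f@B0}  OUT={a@B1, d@B0, f@B1}
  B2:  IN={a@B1, d@B0, f@B1}  OUT={a@B1, b@B2, c@B2, d@B0, f@B1}
  B3:  IN={a@B1, b@B2, c@B2, d@B0, f@B1}  OUT={a@B1, b@B2, c@B2, d@B3, f@B3}
  B4:  IN={a@B1, b@B2, b@B5, c@B2, d@B3, f@B3}  OUT={a@B1, b@B2, b@B5, c@B2, d@B3, f@B3}
  B5:  IN={a@B1, b@B2, b@B5, c@B2, d@B3, f@B3}  OUT={a@B1, b@B5, c@B2, d@B3, f@B3}
  B6:  IN={a@B1, b@B5, c@B2, d@B3, f@B3}  OUT={a@B1, b@B6, c@B2, d@B3, e@B6, f@B3}
  B7:  IN={a@B1, b@B2, b@B5, b@B6, c@B2, d@B3, e@B6, f@B3}  OUT={a@B1, b@B2, b@B5, b@B6, c@B2, d@B3, e@B7, f@B3}
  B8:  IN={a@B1, b@B2, b@B5, b@B6, c@B2, d@B3, e@B7, f@B3}  OUT={a@B1, b@B2, b@B5, b@B6, c@B8, d@B3, e@B7, f@B3}
  B9:  IN={a@B1, b@B2, b@B5, b@B6, c@B2, c@B8, d@B3, e@B7, f@B3}  OUT={a@B1, b@B2, b@B5, b@B6, c@B2, c@B8, d@B3, e@B7, f@B3}

Merge at B8: IN[B8] = OUT[B7] = {a@B1, b@B2, b@B5, b@B6, c@B2, d@B3, e@B7, f@B3}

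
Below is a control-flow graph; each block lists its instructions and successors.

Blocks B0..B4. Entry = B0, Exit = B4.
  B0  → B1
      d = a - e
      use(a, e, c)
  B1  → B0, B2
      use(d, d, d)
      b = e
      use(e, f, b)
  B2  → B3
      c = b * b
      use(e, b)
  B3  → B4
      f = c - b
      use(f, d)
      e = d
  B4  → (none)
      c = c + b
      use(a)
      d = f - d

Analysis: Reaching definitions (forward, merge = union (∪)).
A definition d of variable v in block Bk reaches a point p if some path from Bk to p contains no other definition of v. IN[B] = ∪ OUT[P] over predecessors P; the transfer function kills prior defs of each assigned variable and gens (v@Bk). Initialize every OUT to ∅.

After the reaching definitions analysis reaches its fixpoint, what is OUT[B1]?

Fixpoint table:
  B0:   IN={b@B1, d@B0}   OUT={b@B1, d@B0}
  B1:   IN={b@B1, d@B0}   OUT={b@B1, d@B0}
  B2:   IN={b@B1, d@B0}   OUT={b@B1, c@B2, d@B0}
  B3:   IN={b@B1, c@B2, d@B0}   OUT={b@B1, c@B2, d@B0, e@B3, f@B3}
  B4:   IN={b@B1, c@B2, d@B0, e@B3, f@B3}   OUT={b@B1, c@B4, d@B4, e@B3, f@B3}

Merge at B1: IN[B1] = OUT[B0] = {b@B1, d@B0}
Applying B1's transfer function to that IN value gives OUT[B1] (row B1 above).

Answer: {b@B1, d@B0}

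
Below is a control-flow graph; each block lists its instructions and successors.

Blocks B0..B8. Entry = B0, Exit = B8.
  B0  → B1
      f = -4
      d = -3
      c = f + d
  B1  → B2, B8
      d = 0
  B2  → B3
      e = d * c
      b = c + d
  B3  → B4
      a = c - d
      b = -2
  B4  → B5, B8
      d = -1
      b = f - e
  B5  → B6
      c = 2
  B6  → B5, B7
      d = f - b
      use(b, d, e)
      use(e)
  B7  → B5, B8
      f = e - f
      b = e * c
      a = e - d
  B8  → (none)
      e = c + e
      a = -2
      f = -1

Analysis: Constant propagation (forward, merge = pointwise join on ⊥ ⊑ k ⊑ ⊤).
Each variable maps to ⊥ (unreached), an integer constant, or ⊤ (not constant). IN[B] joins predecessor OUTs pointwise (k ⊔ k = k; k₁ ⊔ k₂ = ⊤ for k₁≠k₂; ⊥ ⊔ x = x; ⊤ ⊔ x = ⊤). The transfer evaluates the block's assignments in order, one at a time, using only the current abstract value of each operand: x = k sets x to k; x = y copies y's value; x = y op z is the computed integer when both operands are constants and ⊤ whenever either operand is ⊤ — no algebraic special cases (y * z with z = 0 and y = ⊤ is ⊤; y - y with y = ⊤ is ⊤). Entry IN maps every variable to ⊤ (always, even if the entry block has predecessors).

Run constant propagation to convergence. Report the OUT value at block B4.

Answer: {a: -7, b: -4, c: -7, d: -1, e: 0, f: -4}

Trace:
Fixpoint table:
  B0:   IN=(all ⊤)   OUT={c:-7, d:-3, f:-4; rest ⊤}
  B1:   IN={c:-7, d:-3, f:-4; rest ⊤}   OUT={c:-7, d:0, f:-4; rest ⊤}
  B2:   IN={c:-7, d:0, f:-4; rest ⊤}   OUT={b:-7, c:-7, d:0, e:0, f:-4; rest ⊤}
  B3:   IN={b:-7, c:-7, d:0, e:0, f:-4; rest ⊤}   OUT={a:-7, b:-2, c:-7, d:0, e:0, f:-4; rest ⊤}
  B4:   IN={a:-7, b:-2, c:-7, d:0, e:0, f:-4; rest ⊤}   OUT={a:-7, b:-4, c:-7, d:-1, e:0, f:-4; rest ⊤}
  B5:   IN={e:0; rest ⊤}   OUT={c:2, e:0; rest ⊤}
  B6:   IN={c:2, e:0; rest ⊤}   OUT={c:2, e:0; rest ⊤}
  B7:   IN={c:2, e:0; rest ⊤}   OUT={b:0, c:2, e:0; rest ⊤}
  B8:   IN=(all ⊤)   OUT={a:-2, f:-1; rest ⊤}

Merge at B4: IN[B4] = OUT[B3] = {a: -7, b: -2, c: -7, d: 0, e: 0, f: -4}
Applying B4's transfer function to that IN value gives OUT[B4] (row B4 above).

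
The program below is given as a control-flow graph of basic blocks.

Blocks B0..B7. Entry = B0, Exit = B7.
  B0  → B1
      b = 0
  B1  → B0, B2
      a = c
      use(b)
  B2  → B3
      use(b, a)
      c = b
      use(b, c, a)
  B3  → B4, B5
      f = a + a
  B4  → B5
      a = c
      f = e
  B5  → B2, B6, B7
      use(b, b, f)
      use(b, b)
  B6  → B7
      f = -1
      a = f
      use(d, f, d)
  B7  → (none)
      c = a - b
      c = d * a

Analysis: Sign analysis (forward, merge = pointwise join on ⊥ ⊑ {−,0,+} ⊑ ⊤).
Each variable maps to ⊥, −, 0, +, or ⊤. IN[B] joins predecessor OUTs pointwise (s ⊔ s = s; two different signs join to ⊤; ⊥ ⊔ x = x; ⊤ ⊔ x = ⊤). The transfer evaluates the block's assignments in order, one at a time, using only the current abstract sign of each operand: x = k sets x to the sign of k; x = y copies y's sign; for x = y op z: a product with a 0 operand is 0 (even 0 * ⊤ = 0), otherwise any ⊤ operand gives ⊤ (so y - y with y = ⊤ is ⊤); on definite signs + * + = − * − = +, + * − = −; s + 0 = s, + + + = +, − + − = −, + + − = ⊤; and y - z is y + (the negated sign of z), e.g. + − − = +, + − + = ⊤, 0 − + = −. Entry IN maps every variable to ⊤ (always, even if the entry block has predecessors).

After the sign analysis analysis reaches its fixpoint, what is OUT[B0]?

Answer: {a: ⊤, b: 0, c: ⊤, d: ⊤, e: ⊤, f: ⊤}

Derivation:
Per-block solution:
  B0:  IN=(all ⊤)  OUT={b:0; rest ⊤}
  B1:  IN={b:0; rest ⊤}  OUT={b:0; rest ⊤}
  B2:  IN={b:0; rest ⊤}  OUT={b:0, c:0; rest ⊤}
  B3:  IN={b:0, c:0; rest ⊤}  OUT={b:0, c:0; rest ⊤}
  B4:  IN={b:0, c:0; rest ⊤}  OUT={a:0, b:0, c:0; rest ⊤}
  B5:  IN={b:0, c:0; rest ⊤}  OUT={b:0, c:0; rest ⊤}
  B6:  IN={b:0, c:0; rest ⊤}  OUT={a:-, b:0, c:0, f:-; rest ⊤}
  B7:  IN={b:0, c:0; rest ⊤}  OUT={b:0; rest ⊤}

Merge at B0 (entry node, so the boundary value (all ⊤) is joined with the incoming edge(s)): IN[B0] = (all ⊤) ⊔ OUT[B1] = {a: ⊤, b: ⊤, c: ⊤, d: ⊤, e: ⊤, f: ⊤}
Applying B0's transfer function to that IN value gives OUT[B0] (row B0 above).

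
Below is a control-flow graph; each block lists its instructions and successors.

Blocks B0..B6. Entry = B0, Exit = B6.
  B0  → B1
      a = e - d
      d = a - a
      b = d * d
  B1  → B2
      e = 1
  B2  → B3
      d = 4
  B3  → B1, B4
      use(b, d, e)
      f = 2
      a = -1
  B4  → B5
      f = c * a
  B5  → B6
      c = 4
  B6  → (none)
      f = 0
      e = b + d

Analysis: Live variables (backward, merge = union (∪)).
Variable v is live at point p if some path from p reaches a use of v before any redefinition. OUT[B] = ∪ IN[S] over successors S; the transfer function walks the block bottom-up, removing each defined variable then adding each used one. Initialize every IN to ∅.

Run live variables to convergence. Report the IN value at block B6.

Answer: {b, d}

Derivation:
Converged values:
  B0:  IN={c, d, e}  OUT={b, c}
  B1:  IN={b, c}  OUT={b, c, e}
  B2:  IN={b, c, e}  OUT={b, c, d, e}
  B3:  IN={b, c, d, e}  OUT={a, b, c, d}
  B4:  IN={a, b, c, d}  OUT={b, d}
  B5:  IN={b, d}  OUT={b, d}
  B6:  IN={b, d}  OUT={}

B6 is the boundary node: OUT[B6] = {}
Applying B6's transfer function to that OUT value gives IN[B6] (row B6 above).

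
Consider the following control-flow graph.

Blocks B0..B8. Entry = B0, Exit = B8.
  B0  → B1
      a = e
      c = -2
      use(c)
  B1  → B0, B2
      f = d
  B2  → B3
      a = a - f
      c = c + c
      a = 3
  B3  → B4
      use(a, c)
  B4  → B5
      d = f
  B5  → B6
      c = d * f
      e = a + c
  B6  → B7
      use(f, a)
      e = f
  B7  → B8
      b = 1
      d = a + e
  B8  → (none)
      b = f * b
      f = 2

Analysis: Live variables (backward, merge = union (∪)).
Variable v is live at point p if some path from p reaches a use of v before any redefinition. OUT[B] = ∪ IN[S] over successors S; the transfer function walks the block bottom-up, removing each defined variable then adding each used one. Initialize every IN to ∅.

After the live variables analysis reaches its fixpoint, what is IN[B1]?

Per-block solution:
  B0:  IN={d, e}  OUT={a, c, d, e}
  B1:  IN={a, c, d, e}  OUT={a, c, d, e, f}
  B2:  IN={a, c, f}  OUT={a, c, f}
  B3:  IN={a, c, f}  OUT={a, f}
  B4:  IN={a, f}  OUT={a, d, f}
  B5:  IN={a, d, f}  OUT={a, f}
  B6:  IN={a, f}  OUT={a, e, f}
  B7:  IN={a, e, f}  OUT={b, f}
  B8:  IN={b, f}  OUT={}

Merge at B1: OUT[B1] = IN[B0] ⊔ IN[B2] = {a, c, d, e, f}
Applying B1's transfer function to that OUT value gives IN[B1] (row B1 above).

Answer: {a, c, d, e}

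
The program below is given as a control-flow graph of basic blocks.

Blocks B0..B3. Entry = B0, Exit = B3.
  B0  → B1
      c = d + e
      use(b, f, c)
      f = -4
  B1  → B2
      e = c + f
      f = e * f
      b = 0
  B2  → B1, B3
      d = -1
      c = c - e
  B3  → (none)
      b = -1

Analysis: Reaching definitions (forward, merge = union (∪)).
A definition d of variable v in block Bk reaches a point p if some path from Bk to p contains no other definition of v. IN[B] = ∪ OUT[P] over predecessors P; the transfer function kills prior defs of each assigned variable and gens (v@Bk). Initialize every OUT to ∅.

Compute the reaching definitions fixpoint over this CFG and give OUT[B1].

Answer: {b@B1, c@B0, c@B2, d@B2, e@B1, f@B1}

Derivation:
Fixpoint table:
  B0:  IN={}  OUT={c@B0, f@B0}
  B1:  IN={b@B1, c@B0, c@B2, d@B2, e@B1, f@B0, f@B1}  OUT={b@B1, c@B0, c@B2, d@B2, e@B1, f@B1}
  B2:  IN={b@B1, c@B0, c@B2, d@B2, e@B1, f@B1}  OUT={b@B1, c@B2, d@B2, e@B1, f@B1}
  B3:  IN={b@B1, c@B2, d@B2, e@B1, f@B1}  OUT={b@B3, c@B2, d@B2, e@B1, f@B1}

Merge at B1: IN[B1] = OUT[B0] ⊔ OUT[B2] = {b@B1, c@B0, c@B2, d@B2, e@B1, f@B0, f@B1}
Applying B1's transfer function to that IN value gives OUT[B1] (row B1 above).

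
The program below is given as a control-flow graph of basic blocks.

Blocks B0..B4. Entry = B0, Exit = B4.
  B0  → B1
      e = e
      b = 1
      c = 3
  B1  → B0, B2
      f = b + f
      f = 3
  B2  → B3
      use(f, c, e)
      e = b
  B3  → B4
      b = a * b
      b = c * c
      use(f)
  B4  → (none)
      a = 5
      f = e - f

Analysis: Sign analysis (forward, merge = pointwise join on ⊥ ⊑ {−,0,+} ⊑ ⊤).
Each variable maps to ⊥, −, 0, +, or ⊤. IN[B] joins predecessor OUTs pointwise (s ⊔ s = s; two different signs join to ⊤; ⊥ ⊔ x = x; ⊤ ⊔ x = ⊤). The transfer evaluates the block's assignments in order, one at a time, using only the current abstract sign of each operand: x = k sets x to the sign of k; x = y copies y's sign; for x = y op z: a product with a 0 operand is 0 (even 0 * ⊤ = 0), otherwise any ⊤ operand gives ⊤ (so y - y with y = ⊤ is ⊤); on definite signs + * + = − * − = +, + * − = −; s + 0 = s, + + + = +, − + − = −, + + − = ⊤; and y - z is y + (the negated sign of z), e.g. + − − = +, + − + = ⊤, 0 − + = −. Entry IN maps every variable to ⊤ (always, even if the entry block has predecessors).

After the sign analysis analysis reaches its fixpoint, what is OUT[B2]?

Answer: {a: ⊤, b: +, c: +, d: ⊤, e: +, f: +}

Working:
Fixpoint table:
  B0:   IN=(all ⊤)   OUT={b:+, c:+; rest ⊤}
  B1:   IN={b:+, c:+; rest ⊤}   OUT={b:+, c:+, f:+; rest ⊤}
  B2:   IN={b:+, c:+, f:+; rest ⊤}   OUT={b:+, c:+, e:+, f:+; rest ⊤}
  B3:   IN={b:+, c:+, e:+, f:+; rest ⊤}   OUT={b:+, c:+, e:+, f:+; rest ⊤}
  B4:   IN={b:+, c:+, e:+, f:+; rest ⊤}   OUT={a:+, b:+, c:+, e:+; rest ⊤}

Merge at B2: IN[B2] = OUT[B1] = {a: ⊤, b: +, c: +, d: ⊤, e: ⊤, f: +}
Applying B2's transfer function to that IN value gives OUT[B2] (row B2 above).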